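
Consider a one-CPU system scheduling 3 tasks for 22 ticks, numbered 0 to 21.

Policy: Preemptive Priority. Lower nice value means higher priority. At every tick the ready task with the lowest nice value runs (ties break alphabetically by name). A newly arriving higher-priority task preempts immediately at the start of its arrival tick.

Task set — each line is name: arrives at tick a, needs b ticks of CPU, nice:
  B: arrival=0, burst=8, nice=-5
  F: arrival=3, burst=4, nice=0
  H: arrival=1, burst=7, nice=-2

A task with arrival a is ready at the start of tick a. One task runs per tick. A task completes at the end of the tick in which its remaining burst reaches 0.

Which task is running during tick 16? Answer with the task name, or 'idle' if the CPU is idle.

running at tick 16 = F

t=0: ready={B} → run B
t=1: ready={B,H} → run B
t=2: ready={B,H} → run B
t=3: ready={B,F,H} → run B
t=4: ready={B,F,H} → run B
t=5: ready={B,F,H} → run B
t=6: ready={B,F,H} → run B
t=7: ready={B,F,H} → run B
t=8: ready={F,H} → run H
t=9: ready={F,H} → run H
t=10: ready={F,H} → run H
t=11: ready={F,H} → run H
t=12: ready={F,H} → run H
t=13: ready={F,H} → run H
t=14: ready={F,H} → run H
t=15: ready={F} → run F
t=16: ready={F} → run F
t=17: ready={F} → run F
t=18: ready={F} → run F
t=19: (idle)
t=20: (idle)
t=21: (idle)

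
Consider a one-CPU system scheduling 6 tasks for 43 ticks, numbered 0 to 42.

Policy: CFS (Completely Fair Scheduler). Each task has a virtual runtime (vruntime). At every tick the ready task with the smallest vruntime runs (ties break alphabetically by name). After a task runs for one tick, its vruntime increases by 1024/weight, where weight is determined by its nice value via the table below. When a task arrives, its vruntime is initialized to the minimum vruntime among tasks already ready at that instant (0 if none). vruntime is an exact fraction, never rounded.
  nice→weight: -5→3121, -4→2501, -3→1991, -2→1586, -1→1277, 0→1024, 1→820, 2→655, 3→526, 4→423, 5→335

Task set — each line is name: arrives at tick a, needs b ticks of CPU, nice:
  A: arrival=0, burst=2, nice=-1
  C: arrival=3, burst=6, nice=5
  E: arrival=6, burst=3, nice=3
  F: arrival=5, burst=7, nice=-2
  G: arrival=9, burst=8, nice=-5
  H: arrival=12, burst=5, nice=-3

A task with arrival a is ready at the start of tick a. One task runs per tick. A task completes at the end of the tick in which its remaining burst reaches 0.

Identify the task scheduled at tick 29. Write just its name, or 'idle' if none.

t=0: vr[A=0] → run A
t=1: vr[A=1024/1277] → run A
t=2: (idle)
t=3: vr[C=0] → run C
t=4: vr[C=1024/335] → run C
t=5: vr[C=2048/335 F=2048/335] → run C
t=6: vr[C=3072/335 E=2048/335 F=2048/335] → run E
t=7: vr[C=3072/335 E=710144/88105 F=2048/335] → run F
t=8: vr[C=3072/335 E=710144/88105 F=1795584/265655] → run F
t=9: vr[C=3072/335 E=710144/88105 F=1967104/265655 G=1967104/265655] → run F
t=10: vr[C=3072/335 E=710144/88105 F=2138624/265655 G=1967104/265655] → run G
t=11: vr[C=3072/335 E=710144/88105 F=2138624/265655 G=6411362304/829109255] → run G
t=12: vr[C=3072/335 E=710144/88105 F=2138624/265655 G=6683393024/829109255 H=2138624/265655] → run F
t=13: vr[C=3072/335 E=710144/88105 F=2310144/265655 G=6683393024/829109255 H=2138624/265655] → run H
t=14: vr[C=3072/335 E=710144/88105 F=2310144/265655 G=6683393024/829109255 H=4530031104/528919105] → run E
t=15: vr[C=3072/335 E=881664/88105 F=2310144/265655 G=6683393024/829109255 H=4530031104/528919105] → run G
t=16: vr[C=3072/335 E=881664/88105 F=2310144/265655 G=6955423744/829109255 H=4530031104/528919105] → run G
t=17: vr[C=3072/335 E=881664/88105 F=2310144/265655 G=7227454464/829109255 H=4530031104/528919105] → run H
t=18: vr[C=3072/335 E=881664/88105 F=2310144/265655 G=7227454464/829109255 H=4802061824/528919105] → run F
t=19: vr[C=3072/335 E=881664/88105 F=2481664/265655 G=7227454464/829109255 H=4802061824/528919105] → run G
t=20: vr[C=3072/335 E=881664/88105 F=2481664/265655 G=7499485184/829109255 H=4802061824/528919105] → run G
t=21: vr[C=3072/335 E=881664/88105 F=2481664/265655 G=7771515904/829109255 H=4802061824/528919105] → run H
t=22: vr[C=3072/335 E=881664/88105 F=2481664/265655 G=7771515904/829109255 H=5074092544/528919105] → run C
t=23: vr[C=4096/335 E=881664/88105 F=2481664/265655 G=7771515904/829109255 H=5074092544/528919105] → run F
t=24: vr[C=4096/335 E=881664/88105 F=2653184/265655 G=7771515904/829109255 H=5074092544/528919105] → run G
t=25: vr[C=4096/335 E=881664/88105 F=2653184/265655 G=8043546624/829109255 H=5074092544/528919105] → run H
t=26: vr[C=4096/335 E=881664/88105 F=2653184/265655 G=8043546624/829109255 H=5346123264/528919105] → run G
t=27: vr[C=4096/335 E=881664/88105 F=2653184/265655 H=5346123264/528919105] → run F
t=28: vr[C=4096/335 E=881664/88105 H=5346123264/528919105] → run E
t=29: vr[C=4096/335 H=5346123264/528919105] → run H
t=30: vr[C=4096/335] → run C
t=31: vr[C=1024/67] → run C
t=32: (idle)
t=33: (idle)
t=34: (idle)
t=35: (idle)
t=36: (idle)
t=37: (idle)
t=38: (idle)
t=39: (idle)
t=40: (idle)
t=41: (idle)
t=42: (idle)

running at tick 29 = H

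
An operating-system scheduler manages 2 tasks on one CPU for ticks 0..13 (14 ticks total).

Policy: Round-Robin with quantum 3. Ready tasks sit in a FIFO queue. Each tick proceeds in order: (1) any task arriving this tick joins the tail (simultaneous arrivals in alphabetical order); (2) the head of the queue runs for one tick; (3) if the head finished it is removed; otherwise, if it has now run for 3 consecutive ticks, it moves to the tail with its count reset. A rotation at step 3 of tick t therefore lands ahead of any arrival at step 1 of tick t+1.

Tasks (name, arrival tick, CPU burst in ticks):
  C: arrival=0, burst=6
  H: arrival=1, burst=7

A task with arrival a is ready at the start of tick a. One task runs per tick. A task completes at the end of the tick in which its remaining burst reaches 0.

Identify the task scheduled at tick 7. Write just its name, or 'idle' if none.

t=0: queue=[C] q_used=0 → run C
t=1: queue=[C,H] q_used=1 → run C
t=2: queue=[C,H] q_used=2 → run C
t=3: queue=[H,C] q_used=0 → run H
t=4: queue=[H,C] q_used=1 → run H
t=5: queue=[H,C] q_used=2 → run H
t=6: queue=[C,H] q_used=0 → run C
t=7: queue=[C,H] q_used=1 → run C
t=8: queue=[C,H] q_used=2 → run C
t=9: queue=[H] q_used=0 → run H
t=10: queue=[H] q_used=1 → run H
t=11: queue=[H] q_used=2 → run H
t=12: queue=[H] q_used=0 → run H
t=13: (idle)

running at tick 7 = C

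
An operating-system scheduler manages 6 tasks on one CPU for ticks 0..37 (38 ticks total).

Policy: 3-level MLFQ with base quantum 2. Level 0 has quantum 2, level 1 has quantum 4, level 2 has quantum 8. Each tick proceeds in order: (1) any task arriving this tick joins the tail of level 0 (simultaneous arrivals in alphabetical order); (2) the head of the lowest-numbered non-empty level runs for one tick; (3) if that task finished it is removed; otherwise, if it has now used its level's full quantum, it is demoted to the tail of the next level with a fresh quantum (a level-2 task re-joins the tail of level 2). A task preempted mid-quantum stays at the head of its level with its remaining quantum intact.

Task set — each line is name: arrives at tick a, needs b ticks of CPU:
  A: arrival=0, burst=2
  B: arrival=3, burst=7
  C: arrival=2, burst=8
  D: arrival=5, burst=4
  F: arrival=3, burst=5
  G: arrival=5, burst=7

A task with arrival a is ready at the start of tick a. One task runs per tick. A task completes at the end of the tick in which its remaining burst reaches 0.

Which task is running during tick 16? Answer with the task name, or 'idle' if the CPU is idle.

t=0: L0/L1/L2 = A/-/- → run A
t=1: L0/L1/L2 = A/-/- → run A
t=2: L0/L1/L2 = C/-/- → run C
t=3: L0/L1/L2 = CBF/-/- → run C
t=4: L0/L1/L2 = BF/C/- → run B
t=5: L0/L1/L2 = BFDG/C/- → run B
t=6: L0/L1/L2 = FDG/CB/- → run F
t=7: L0/L1/L2 = FDG/CB/- → run F
t=8: L0/L1/L2 = DG/CBF/- → run D
t=9: L0/L1/L2 = DG/CBF/- → run D
t=10: L0/L1/L2 = G/CBFD/- → run G
t=11: L0/L1/L2 = G/CBFD/- → run G
t=12: L0/L1/L2 = -/CBFDG/- → run C
t=13: L0/L1/L2 = -/CBFDG/- → run C
t=14: L0/L1/L2 = -/CBFDG/- → run C
t=15: L0/L1/L2 = -/CBFDG/- → run C
t=16: L0/L1/L2 = -/BFDG/C → run B
t=17: L0/L1/L2 = -/BFDG/C → run B
t=18: L0/L1/L2 = -/BFDG/C → run B
t=19: L0/L1/L2 = -/BFDG/C → run B
t=20: L0/L1/L2 = -/FDG/CB → run F
t=21: L0/L1/L2 = -/FDG/CB → run F
t=22: L0/L1/L2 = -/FDG/CB → run F
t=23: L0/L1/L2 = -/DG/CB → run D
t=24: L0/L1/L2 = -/DG/CB → run D
t=25: L0/L1/L2 = -/G/CB → run G
t=26: L0/L1/L2 = -/G/CB → run G
t=27: L0/L1/L2 = -/G/CB → run G
t=28: L0/L1/L2 = -/G/CB → run G
t=29: L0/L1/L2 = -/-/CBG → run C
t=30: L0/L1/L2 = -/-/CBG → run C
t=31: L0/L1/L2 = -/-/BG → run B
t=32: L0/L1/L2 = -/-/G → run G
t=33: (idle)
t=34: (idle)
t=35: (idle)
t=36: (idle)
t=37: (idle)

running at tick 16 = B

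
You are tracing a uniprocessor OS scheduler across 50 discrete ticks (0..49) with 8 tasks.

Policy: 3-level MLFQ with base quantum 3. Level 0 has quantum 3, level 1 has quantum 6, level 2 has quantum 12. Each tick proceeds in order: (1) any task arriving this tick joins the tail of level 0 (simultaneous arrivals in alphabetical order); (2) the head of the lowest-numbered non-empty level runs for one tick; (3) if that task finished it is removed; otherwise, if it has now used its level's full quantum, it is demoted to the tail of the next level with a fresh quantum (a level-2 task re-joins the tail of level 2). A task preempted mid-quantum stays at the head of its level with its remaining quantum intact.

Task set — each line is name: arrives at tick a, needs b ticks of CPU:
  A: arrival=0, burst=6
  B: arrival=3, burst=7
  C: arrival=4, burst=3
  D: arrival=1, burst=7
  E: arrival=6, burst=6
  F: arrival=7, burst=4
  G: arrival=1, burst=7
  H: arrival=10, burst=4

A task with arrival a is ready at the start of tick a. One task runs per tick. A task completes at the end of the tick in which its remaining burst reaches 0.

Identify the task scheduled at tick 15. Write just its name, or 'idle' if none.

t=0: L0/L1/L2 = A/-/- → run A
t=1: L0/L1/L2 = ADG/-/- → run A
t=2: L0/L1/L2 = ADG/-/- → run A
t=3: L0/L1/L2 = DGB/A/- → run D
t=4: L0/L1/L2 = DGBC/A/- → run D
t=5: L0/L1/L2 = DGBC/A/- → run D
t=6: L0/L1/L2 = GBCE/AD/- → run G
t=7: L0/L1/L2 = GBCEF/AD/- → run G
t=8: L0/L1/L2 = GBCEF/AD/- → run G
t=9: L0/L1/L2 = BCEF/ADG/- → run B
t=10: L0/L1/L2 = BCEFH/ADG/- → run B
t=11: L0/L1/L2 = BCEFH/ADG/- → run B
t=12: L0/L1/L2 = CEFH/ADGB/- → run C
t=13: L0/L1/L2 = CEFH/ADGB/- → run C
t=14: L0/L1/L2 = CEFH/ADGB/- → run C
t=15: L0/L1/L2 = EFH/ADGB/- → run E
t=16: L0/L1/L2 = EFH/ADGB/- → run E
t=17: L0/L1/L2 = EFH/ADGB/- → run E
t=18: L0/L1/L2 = FH/ADGBE/- → run F
t=19: L0/L1/L2 = FH/ADGBE/- → run F
t=20: L0/L1/L2 = FH/ADGBE/- → run F
t=21: L0/L1/L2 = H/ADGBEF/- → run H
t=22: L0/L1/L2 = H/ADGBEF/- → run H
t=23: L0/L1/L2 = H/ADGBEF/- → run H
t=24: L0/L1/L2 = -/ADGBEFH/- → run A
t=25: L0/L1/L2 = -/ADGBEFH/- → run A
t=26: L0/L1/L2 = -/ADGBEFH/- → run A
t=27: L0/L1/L2 = -/DGBEFH/- → run D
t=28: L0/L1/L2 = -/DGBEFH/- → run D
t=29: L0/L1/L2 = -/DGBEFH/- → run D
t=30: L0/L1/L2 = -/DGBEFH/- → run D
t=31: L0/L1/L2 = -/GBEFH/- → run G
t=32: L0/L1/L2 = -/GBEFH/- → run G
t=33: L0/L1/L2 = -/GBEFH/- → run G
t=34: L0/L1/L2 = -/GBEFH/- → run G
t=35: L0/L1/L2 = -/BEFH/- → run B
t=36: L0/L1/L2 = -/BEFH/- → run B
t=37: L0/L1/L2 = -/BEFH/- → run B
t=38: L0/L1/L2 = -/BEFH/- → run B
t=39: L0/L1/L2 = -/EFH/- → run E
t=40: L0/L1/L2 = -/EFH/- → run E
t=41: L0/L1/L2 = -/EFH/- → run E
t=42: L0/L1/L2 = -/FH/- → run F
t=43: L0/L1/L2 = -/H/- → run H
t=44: (idle)
t=45: (idle)
t=46: (idle)
t=47: (idle)
t=48: (idle)
t=49: (idle)

running at tick 15 = E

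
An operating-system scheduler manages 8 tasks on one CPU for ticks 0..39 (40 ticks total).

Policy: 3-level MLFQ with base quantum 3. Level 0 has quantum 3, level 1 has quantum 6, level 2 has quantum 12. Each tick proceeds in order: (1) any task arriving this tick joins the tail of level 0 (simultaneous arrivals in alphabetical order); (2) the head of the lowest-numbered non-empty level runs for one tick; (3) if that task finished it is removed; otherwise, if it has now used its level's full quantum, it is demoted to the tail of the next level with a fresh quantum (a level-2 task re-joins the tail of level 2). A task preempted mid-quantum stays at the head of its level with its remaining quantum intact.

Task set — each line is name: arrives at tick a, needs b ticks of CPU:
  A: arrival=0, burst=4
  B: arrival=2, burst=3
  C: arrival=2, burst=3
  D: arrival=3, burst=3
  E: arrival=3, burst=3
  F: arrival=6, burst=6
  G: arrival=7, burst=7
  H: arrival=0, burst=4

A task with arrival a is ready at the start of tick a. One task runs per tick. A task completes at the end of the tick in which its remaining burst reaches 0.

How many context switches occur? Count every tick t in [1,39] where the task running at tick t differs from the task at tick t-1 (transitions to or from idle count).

context switches = 12

t=0: L0/L1/L2 = AH/-/- → run A
t=1: L0/L1/L2 = AH/-/- → run A
t=2: L0/L1/L2 = AHBC/-/- → run A
t=3: L0/L1/L2 = HBCDE/A/- → run H
t=4: L0/L1/L2 = HBCDE/A/- → run H
t=5: L0/L1/L2 = HBCDE/A/- → run H
t=6: L0/L1/L2 = BCDEF/AH/- → run B
t=7: L0/L1/L2 = BCDEFG/AH/- → run B
t=8: L0/L1/L2 = BCDEFG/AH/- → run B
t=9: L0/L1/L2 = CDEFG/AH/- → run C
t=10: L0/L1/L2 = CDEFG/AH/- → run C
t=11: L0/L1/L2 = CDEFG/AH/- → run C
t=12: L0/L1/L2 = DEFG/AH/- → run D
t=13: L0/L1/L2 = DEFG/AH/- → run D
t=14: L0/L1/L2 = DEFG/AH/- → run D
t=15: L0/L1/L2 = EFG/AH/- → run E
t=16: L0/L1/L2 = EFG/AH/- → run E
t=17: L0/L1/L2 = EFG/AH/- → run E
t=18: L0/L1/L2 = FG/AH/- → run F
t=19: L0/L1/L2 = FG/AH/- → run F
t=20: L0/L1/L2 = FG/AH/- → run F
t=21: L0/L1/L2 = G/AHF/- → run G
t=22: L0/L1/L2 = G/AHF/- → run G
t=23: L0/L1/L2 = G/AHF/- → run G
t=24: L0/L1/L2 = -/AHFG/- → run A
t=25: L0/L1/L2 = -/HFG/- → run H
t=26: L0/L1/L2 = -/FG/- → run F
t=27: L0/L1/L2 = -/FG/- → run F
t=28: L0/L1/L2 = -/FG/- → run F
t=29: L0/L1/L2 = -/G/- → run G
t=30: L0/L1/L2 = -/G/- → run G
t=31: L0/L1/L2 = -/G/- → run G
t=32: L0/L1/L2 = -/G/- → run G
t=33: (idle)
t=34: (idle)
t=35: (idle)
t=36: (idle)
t=37: (idle)
t=38: (idle)
t=39: (idle)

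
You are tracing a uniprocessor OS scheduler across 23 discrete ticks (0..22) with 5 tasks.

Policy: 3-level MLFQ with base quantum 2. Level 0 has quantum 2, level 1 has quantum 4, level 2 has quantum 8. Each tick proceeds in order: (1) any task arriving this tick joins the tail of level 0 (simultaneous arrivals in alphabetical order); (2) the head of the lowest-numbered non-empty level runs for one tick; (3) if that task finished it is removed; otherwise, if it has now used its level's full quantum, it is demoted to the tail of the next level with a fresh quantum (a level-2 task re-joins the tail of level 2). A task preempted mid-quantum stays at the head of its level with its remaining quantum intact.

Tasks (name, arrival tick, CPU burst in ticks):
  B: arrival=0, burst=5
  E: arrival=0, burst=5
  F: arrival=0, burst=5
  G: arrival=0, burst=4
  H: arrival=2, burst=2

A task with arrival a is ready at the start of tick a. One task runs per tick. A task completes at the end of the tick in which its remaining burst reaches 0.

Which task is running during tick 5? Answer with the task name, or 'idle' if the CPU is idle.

t=0: L0/L1/L2 = BEFG/-/- → run B
t=1: L0/L1/L2 = BEFG/-/- → run B
t=2: L0/L1/L2 = EFGH/B/- → run E
t=3: L0/L1/L2 = EFGH/B/- → run E
t=4: L0/L1/L2 = FGH/BE/- → run F
t=5: L0/L1/L2 = FGH/BE/- → run F
t=6: L0/L1/L2 = GH/BEF/- → run G
t=7: L0/L1/L2 = GH/BEF/- → run G
t=8: L0/L1/L2 = H/BEFG/- → run H
t=9: L0/L1/L2 = H/BEFG/- → run H
t=10: L0/L1/L2 = -/BEFG/- → run B
t=11: L0/L1/L2 = -/BEFG/- → run B
t=12: L0/L1/L2 = -/BEFG/- → run B
t=13: L0/L1/L2 = -/EFG/- → run E
t=14: L0/L1/L2 = -/EFG/- → run E
t=15: L0/L1/L2 = -/EFG/- → run E
t=16: L0/L1/L2 = -/FG/- → run F
t=17: L0/L1/L2 = -/FG/- → run F
t=18: L0/L1/L2 = -/FG/- → run F
t=19: L0/L1/L2 = -/G/- → run G
t=20: L0/L1/L2 = -/G/- → run G
t=21: (idle)
t=22: (idle)

running at tick 5 = F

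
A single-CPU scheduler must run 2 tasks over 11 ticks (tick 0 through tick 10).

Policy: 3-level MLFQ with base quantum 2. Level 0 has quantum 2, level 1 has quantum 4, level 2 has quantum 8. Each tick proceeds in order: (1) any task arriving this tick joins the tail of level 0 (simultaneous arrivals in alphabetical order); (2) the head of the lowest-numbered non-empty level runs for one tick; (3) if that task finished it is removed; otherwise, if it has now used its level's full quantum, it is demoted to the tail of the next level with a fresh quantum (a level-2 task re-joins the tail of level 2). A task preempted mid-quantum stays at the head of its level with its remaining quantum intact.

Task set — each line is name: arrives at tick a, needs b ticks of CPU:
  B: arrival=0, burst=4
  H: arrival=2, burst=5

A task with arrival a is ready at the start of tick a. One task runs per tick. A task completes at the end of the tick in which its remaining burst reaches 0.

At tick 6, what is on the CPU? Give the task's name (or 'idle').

t=0: L0/L1/L2 = B/-/- → run B
t=1: L0/L1/L2 = B/-/- → run B
t=2: L0/L1/L2 = H/B/- → run H
t=3: L0/L1/L2 = H/B/- → run H
t=4: L0/L1/L2 = -/BH/- → run B
t=5: L0/L1/L2 = -/BH/- → run B
t=6: L0/L1/L2 = -/H/- → run H
t=7: L0/L1/L2 = -/H/- → run H
t=8: L0/L1/L2 = -/H/- → run H
t=9: (idle)
t=10: (idle)

running at tick 6 = H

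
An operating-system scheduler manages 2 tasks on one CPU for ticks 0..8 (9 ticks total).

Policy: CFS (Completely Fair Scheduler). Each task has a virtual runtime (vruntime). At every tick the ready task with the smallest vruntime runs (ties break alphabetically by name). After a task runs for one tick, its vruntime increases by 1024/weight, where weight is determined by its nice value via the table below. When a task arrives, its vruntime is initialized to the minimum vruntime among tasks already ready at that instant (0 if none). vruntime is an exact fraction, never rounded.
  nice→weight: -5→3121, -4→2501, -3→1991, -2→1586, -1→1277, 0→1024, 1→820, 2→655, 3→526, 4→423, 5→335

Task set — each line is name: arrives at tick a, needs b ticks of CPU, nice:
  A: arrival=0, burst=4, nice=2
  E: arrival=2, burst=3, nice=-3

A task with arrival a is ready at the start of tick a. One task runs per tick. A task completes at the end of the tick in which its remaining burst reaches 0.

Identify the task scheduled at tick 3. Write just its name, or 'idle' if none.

t=0: vr[A=0] → run A
t=1: vr[A=1024/655] → run A
t=2: vr[A=2048/655 E=2048/655] → run A
t=3: vr[A=3072/655 E=2048/655] → run E
t=4: vr[A=3072/655 E=4748288/1304105] → run E
t=5: vr[A=3072/655 E=5419008/1304105] → run E
t=6: vr[A=3072/655] → run A
t=7: (idle)
t=8: (idle)

running at tick 3 = E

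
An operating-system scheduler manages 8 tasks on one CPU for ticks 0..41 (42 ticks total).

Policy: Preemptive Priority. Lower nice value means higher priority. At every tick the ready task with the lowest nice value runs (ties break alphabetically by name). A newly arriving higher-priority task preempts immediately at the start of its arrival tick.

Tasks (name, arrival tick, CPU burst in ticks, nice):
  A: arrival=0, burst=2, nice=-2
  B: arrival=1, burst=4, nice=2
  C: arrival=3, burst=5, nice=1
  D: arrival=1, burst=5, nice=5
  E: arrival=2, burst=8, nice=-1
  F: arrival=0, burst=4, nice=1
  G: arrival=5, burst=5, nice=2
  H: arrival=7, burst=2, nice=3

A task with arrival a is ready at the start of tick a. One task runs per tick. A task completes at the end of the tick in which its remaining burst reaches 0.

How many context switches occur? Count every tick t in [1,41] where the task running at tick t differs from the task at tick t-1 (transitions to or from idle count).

t=0: ready={A,F} → run A
t=1: ready={A,B,D,F} → run A
t=2: ready={B,D,E,F} → run E
t=3: ready={B,C,D,E,F} → run E
t=4: ready={B,C,D,E,F} → run E
t=5: ready={B,C,D,E,F,G} → run E
t=6: ready={B,C,D,E,F,G} → run E
t=7: ready={B,C,D,E,F,G,H} → run E
t=8: ready={B,C,D,E,F,G,H} → run E
t=9: ready={B,C,D,E,F,G,H} → run E
t=10: ready={B,C,D,F,G,H} → run C
t=11: ready={B,C,D,F,G,H} → run C
t=12: ready={B,C,D,F,G,H} → run C
t=13: ready={B,C,D,F,G,H} → run C
t=14: ready={B,C,D,F,G,H} → run C
t=15: ready={B,D,F,G,H} → run F
t=16: ready={B,D,F,G,H} → run F
t=17: ready={B,D,F,G,H} → run F
t=18: ready={B,D,F,G,H} → run F
t=19: ready={B,D,G,H} → run B
t=20: ready={B,D,G,H} → run B
t=21: ready={B,D,G,H} → run B
t=22: ready={B,D,G,H} → run B
t=23: ready={D,G,H} → run G
t=24: ready={D,G,H} → run G
t=25: ready={D,G,H} → run G
t=26: ready={D,G,H} → run G
t=27: ready={D,G,H} → run G
t=28: ready={D,H} → run H
t=29: ready={D,H} → run H
t=30: ready={D} → run D
t=31: ready={D} → run D
t=32: ready={D} → run D
t=33: ready={D} → run D
t=34: ready={D} → run D
t=35: (idle)
t=36: (idle)
t=37: (idle)
t=38: (idle)
t=39: (idle)
t=40: (idle)
t=41: (idle)

context switches = 8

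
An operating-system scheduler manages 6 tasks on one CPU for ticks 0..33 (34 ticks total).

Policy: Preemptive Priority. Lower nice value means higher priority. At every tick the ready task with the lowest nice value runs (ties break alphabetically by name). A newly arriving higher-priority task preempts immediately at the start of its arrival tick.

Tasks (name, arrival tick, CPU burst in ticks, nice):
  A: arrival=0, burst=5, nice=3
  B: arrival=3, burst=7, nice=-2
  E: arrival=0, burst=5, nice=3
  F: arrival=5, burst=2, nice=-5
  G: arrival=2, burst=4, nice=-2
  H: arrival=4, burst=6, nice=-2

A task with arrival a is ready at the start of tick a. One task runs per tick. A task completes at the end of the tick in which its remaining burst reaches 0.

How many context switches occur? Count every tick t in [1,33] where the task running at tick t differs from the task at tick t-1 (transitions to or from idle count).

context switches = 9

t=0: ready={A,E} → run A
t=1: ready={A,E} → run A
t=2: ready={A,E,G} → run G
t=3: ready={A,B,E,G} → run B
t=4: ready={A,B,E,G,H} → run B
t=5: ready={A,B,E,F,G,H} → run F
t=6: ready={A,B,E,F,G,H} → run F
t=7: ready={A,B,E,G,H} → run B
t=8: ready={A,B,E,G,H} → run B
t=9: ready={A,B,E,G,H} → run B
t=10: ready={A,B,E,G,H} → run B
t=11: ready={A,B,E,G,H} → run B
t=12: ready={A,E,G,H} → run G
t=13: ready={A,E,G,H} → run G
t=14: ready={A,E,G,H} → run G
t=15: ready={A,E,H} → run H
t=16: ready={A,E,H} → run H
t=17: ready={A,E,H} → run H
t=18: ready={A,E,H} → run H
t=19: ready={A,E,H} → run H
t=20: ready={A,E,H} → run H
t=21: ready={A,E} → run A
t=22: ready={A,E} → run A
t=23: ready={A,E} → run A
t=24: ready={E} → run E
t=25: ready={E} → run E
t=26: ready={E} → run E
t=27: ready={E} → run E
t=28: ready={E} → run E
t=29: (idle)
t=30: (idle)
t=31: (idle)
t=32: (idle)
t=33: (idle)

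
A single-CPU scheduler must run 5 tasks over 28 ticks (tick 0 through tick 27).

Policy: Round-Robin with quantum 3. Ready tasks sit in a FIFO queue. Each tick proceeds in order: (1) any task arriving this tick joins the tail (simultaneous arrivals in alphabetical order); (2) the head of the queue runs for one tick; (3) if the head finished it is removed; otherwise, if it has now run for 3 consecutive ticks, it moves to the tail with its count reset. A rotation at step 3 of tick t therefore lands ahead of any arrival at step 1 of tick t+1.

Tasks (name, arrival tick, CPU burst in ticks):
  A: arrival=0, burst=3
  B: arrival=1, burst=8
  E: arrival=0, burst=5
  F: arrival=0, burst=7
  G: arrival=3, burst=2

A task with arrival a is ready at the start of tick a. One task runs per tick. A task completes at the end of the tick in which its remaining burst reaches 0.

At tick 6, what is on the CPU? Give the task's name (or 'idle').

running at tick 6 = F

t=0: queue=[A,E,F] q_used=0 → run A
t=1: queue=[A,E,F,B] q_used=1 → run A
t=2: queue=[A,E,F,B] q_used=2 → run A
t=3: queue=[E,F,B,G] q_used=0 → run E
t=4: queue=[E,F,B,G] q_used=1 → run E
t=5: queue=[E,F,B,G] q_used=2 → run E
t=6: queue=[F,B,G,E] q_used=0 → run F
t=7: queue=[F,B,G,E] q_used=1 → run F
t=8: queue=[F,B,G,E] q_used=2 → run F
t=9: queue=[B,G,E,F] q_used=0 → run B
t=10: queue=[B,G,E,F] q_used=1 → run B
t=11: queue=[B,G,E,F] q_used=2 → run B
t=12: queue=[G,E,F,B] q_used=0 → run G
t=13: queue=[G,E,F,B] q_used=1 → run G
t=14: queue=[E,F,B] q_used=0 → run E
t=15: queue=[E,F,B] q_used=1 → run E
t=16: queue=[F,B] q_used=0 → run F
t=17: queue=[F,B] q_used=1 → run F
t=18: queue=[F,B] q_used=2 → run F
t=19: queue=[B,F] q_used=0 → run B
t=20: queue=[B,F] q_used=1 → run B
t=21: queue=[B,F] q_used=2 → run B
t=22: queue=[F,B] q_used=0 → run F
t=23: queue=[B] q_used=0 → run B
t=24: queue=[B] q_used=1 → run B
t=25: (idle)
t=26: (idle)
t=27: (idle)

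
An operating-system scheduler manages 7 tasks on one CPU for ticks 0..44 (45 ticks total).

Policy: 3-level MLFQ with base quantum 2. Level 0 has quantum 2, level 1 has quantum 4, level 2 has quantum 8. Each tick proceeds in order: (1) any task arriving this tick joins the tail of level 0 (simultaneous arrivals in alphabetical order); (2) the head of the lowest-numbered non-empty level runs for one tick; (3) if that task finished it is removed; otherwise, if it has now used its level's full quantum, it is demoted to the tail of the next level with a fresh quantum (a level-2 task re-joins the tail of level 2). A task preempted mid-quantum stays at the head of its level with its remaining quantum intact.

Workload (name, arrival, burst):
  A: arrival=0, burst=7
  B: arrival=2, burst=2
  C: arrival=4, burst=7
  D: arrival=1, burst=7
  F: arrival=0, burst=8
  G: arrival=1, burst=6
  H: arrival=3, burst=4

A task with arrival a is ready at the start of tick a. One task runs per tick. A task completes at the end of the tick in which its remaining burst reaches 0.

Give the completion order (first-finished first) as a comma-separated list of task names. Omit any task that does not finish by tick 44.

t=0: L0/L1/L2 = AF/-/- → run A
t=1: L0/L1/L2 = AFDG/-/- → run A
t=2: L0/L1/L2 = FDGB/A/- → run F
t=3: L0/L1/L2 = FDGBH/A/- → run F
t=4: L0/L1/L2 = DGBHC/AF/- → run D
t=5: L0/L1/L2 = DGBHC/AF/- → run D
t=6: L0/L1/L2 = GBHC/AFD/- → run G
t=7: L0/L1/L2 = GBHC/AFD/- → run G
t=8: L0/L1/L2 = BHC/AFDG/- → run B
t=9: L0/L1/L2 = BHC/AFDG/- → run B
t=10: L0/L1/L2 = HC/AFDG/- → run H
t=11: L0/L1/L2 = HC/AFDG/- → run H
t=12: L0/L1/L2 = C/AFDGH/- → run C
t=13: L0/L1/L2 = C/AFDGH/- → run C
t=14: L0/L1/L2 = -/AFDGHC/- → run A
t=15: L0/L1/L2 = -/AFDGHC/- → run A
t=16: L0/L1/L2 = -/AFDGHC/- → run A
t=17: L0/L1/L2 = -/AFDGHC/- → run A
t=18: L0/L1/L2 = -/FDGHC/A → run F
t=19: L0/L1/L2 = -/FDGHC/A → run F
t=20: L0/L1/L2 = -/FDGHC/A → run F
t=21: L0/L1/L2 = -/FDGHC/A → run F
t=22: L0/L1/L2 = -/DGHC/AF → run D
t=23: L0/L1/L2 = -/DGHC/AF → run D
t=24: L0/L1/L2 = -/DGHC/AF → run D
t=25: L0/L1/L2 = -/DGHC/AF → run D
t=26: L0/L1/L2 = -/GHC/AFD → run G
t=27: L0/L1/L2 = -/GHC/AFD → run G
t=28: L0/L1/L2 = -/GHC/AFD → run G
t=29: L0/L1/L2 = -/GHC/AFD → run G
t=30: L0/L1/L2 = -/HC/AFD → run H
t=31: L0/L1/L2 = -/HC/AFD → run H
t=32: L0/L1/L2 = -/C/AFD → run C
t=33: L0/L1/L2 = -/C/AFD → run C
t=34: L0/L1/L2 = -/C/AFD → run C
t=35: L0/L1/L2 = -/C/AFD → run C
t=36: L0/L1/L2 = -/-/AFDC → run A
t=37: L0/L1/L2 = -/-/FDC → run F
t=38: L0/L1/L2 = -/-/FDC → run F
t=39: L0/L1/L2 = -/-/DC → run D
t=40: L0/L1/L2 = -/-/C → run C
t=41: (idle)
t=42: (idle)
t=43: (idle)
t=44: (idle)

completion order = B, G, H, A, F, D, C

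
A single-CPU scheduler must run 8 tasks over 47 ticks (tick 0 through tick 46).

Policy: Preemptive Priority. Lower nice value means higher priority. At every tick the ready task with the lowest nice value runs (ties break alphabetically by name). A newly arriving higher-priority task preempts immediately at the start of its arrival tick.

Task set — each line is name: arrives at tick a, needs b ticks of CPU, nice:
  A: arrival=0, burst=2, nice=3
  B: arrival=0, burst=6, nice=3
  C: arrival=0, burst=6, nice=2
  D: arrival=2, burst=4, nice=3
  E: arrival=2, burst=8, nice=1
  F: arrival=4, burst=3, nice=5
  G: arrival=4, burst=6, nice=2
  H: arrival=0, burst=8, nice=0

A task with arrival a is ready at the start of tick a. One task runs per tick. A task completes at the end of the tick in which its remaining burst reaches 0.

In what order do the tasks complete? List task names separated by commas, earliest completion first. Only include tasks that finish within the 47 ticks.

t=0: ready={A,B,C,H} → run H
t=1: ready={A,B,C,H} → run H
t=2: ready={A,B,C,D,E,H} → run H
t=3: ready={A,B,C,D,E,H} → run H
t=4: ready={A,B,C,D,E,F,G,H} → run H
t=5: ready={A,B,C,D,E,F,G,H} → run H
t=6: ready={A,B,C,D,E,F,G,H} → run H
t=7: ready={A,B,C,D,E,F,G,H} → run H
t=8: ready={A,B,C,D,E,F,G} → run E
t=9: ready={A,B,C,D,E,F,G} → run E
t=10: ready={A,B,C,D,E,F,G} → run E
t=11: ready={A,B,C,D,E,F,G} → run E
t=12: ready={A,B,C,D,E,F,G} → run E
t=13: ready={A,B,C,D,E,F,G} → run E
t=14: ready={A,B,C,D,E,F,G} → run E
t=15: ready={A,B,C,D,E,F,G} → run E
t=16: ready={A,B,C,D,F,G} → run C
t=17: ready={A,B,C,D,F,G} → run C
t=18: ready={A,B,C,D,F,G} → run C
t=19: ready={A,B,C,D,F,G} → run C
t=20: ready={A,B,C,D,F,G} → run C
t=21: ready={A,B,C,D,F,G} → run C
t=22: ready={A,B,D,F,G} → run G
t=23: ready={A,B,D,F,G} → run G
t=24: ready={A,B,D,F,G} → run G
t=25: ready={A,B,D,F,G} → run G
t=26: ready={A,B,D,F,G} → run G
t=27: ready={A,B,D,F,G} → run G
t=28: ready={A,B,D,F} → run A
t=29: ready={A,B,D,F} → run A
t=30: ready={B,D,F} → run B
t=31: ready={B,D,F} → run B
t=32: ready={B,D,F} → run B
t=33: ready={B,D,F} → run B
t=34: ready={B,D,F} → run B
t=35: ready={B,D,F} → run B
t=36: ready={D,F} → run D
t=37: ready={D,F} → run D
t=38: ready={D,F} → run D
t=39: ready={D,F} → run D
t=40: ready={F} → run F
t=41: ready={F} → run F
t=42: ready={F} → run F
t=43: (idle)
t=44: (idle)
t=45: (idle)
t=46: (idle)

completion order = H, E, C, G, A, B, D, F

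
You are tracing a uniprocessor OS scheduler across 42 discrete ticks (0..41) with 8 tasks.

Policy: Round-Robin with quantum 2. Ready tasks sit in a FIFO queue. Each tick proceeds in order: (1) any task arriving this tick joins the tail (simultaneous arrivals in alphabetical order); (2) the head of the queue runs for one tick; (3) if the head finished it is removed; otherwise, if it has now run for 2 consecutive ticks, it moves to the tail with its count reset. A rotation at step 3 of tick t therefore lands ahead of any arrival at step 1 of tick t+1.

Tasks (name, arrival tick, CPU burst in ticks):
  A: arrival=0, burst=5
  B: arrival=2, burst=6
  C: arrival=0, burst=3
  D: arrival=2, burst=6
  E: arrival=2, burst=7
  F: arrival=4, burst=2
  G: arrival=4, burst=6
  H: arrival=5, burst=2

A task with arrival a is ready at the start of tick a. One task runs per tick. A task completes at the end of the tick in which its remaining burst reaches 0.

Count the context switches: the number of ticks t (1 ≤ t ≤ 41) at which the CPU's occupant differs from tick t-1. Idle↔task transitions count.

t=0: queue=[A,C] q_used=0 → run A
t=1: queue=[A,C] q_used=1 → run A
t=2: queue=[C,A,B,D,E] q_used=0 → run C
t=3: queue=[C,A,B,D,E] q_used=1 → run C
t=4: queue=[A,B,D,E,C,F,G] q_used=0 → run A
t=5: queue=[A,B,D,E,C,F,G,H] q_used=1 → run A
t=6: queue=[B,D,E,C,F,G,H,A] q_used=0 → run B
t=7: queue=[B,D,E,C,F,G,H,A] q_used=1 → run B
t=8: queue=[D,E,C,F,G,H,A,B] q_used=0 → run D
t=9: queue=[D,E,C,F,G,H,A,B] q_used=1 → run D
t=10: queue=[E,C,F,G,H,A,B,D] q_used=0 → run E
t=11: queue=[E,C,F,G,H,A,B,D] q_used=1 → run E
t=12: queue=[C,F,G,H,A,B,D,E] q_used=0 → run C
t=13: queue=[F,G,H,A,B,D,E] q_used=0 → run F
t=14: queue=[F,G,H,A,B,D,E] q_used=1 → run F
t=15: queue=[G,H,A,B,D,E] q_used=0 → run G
t=16: queue=[G,H,A,B,D,E] q_used=1 → run G
t=17: queue=[H,A,B,D,E,G] q_used=0 → run H
t=18: queue=[H,A,B,D,E,G] q_used=1 → run H
t=19: queue=[A,B,D,E,G] q_used=0 → run A
t=20: queue=[B,D,E,G] q_used=0 → run B
t=21: queue=[B,D,E,G] q_used=1 → run B
t=22: queue=[D,E,G,B] q_used=0 → run D
t=23: queue=[D,E,G,B] q_used=1 → run D
t=24: queue=[E,G,B,D] q_used=0 → run E
t=25: queue=[E,G,B,D] q_used=1 → run E
t=26: queue=[G,B,D,E] q_used=0 → run G
t=27: queue=[G,B,D,E] q_used=1 → run G
t=28: queue=[B,D,E,G] q_used=0 → run B
t=29: queue=[B,D,E,G] q_used=1 → run B
t=30: queue=[D,E,G] q_used=0 → run D
t=31: queue=[D,E,G] q_used=1 → run D
t=32: queue=[E,G] q_used=0 → run E
t=33: queue=[E,G] q_used=1 → run E
t=34: queue=[G,E] q_used=0 → run G
t=35: queue=[G,E] q_used=1 → run G
t=36: queue=[E] q_used=0 → run E
t=37: (idle)
t=38: (idle)
t=39: (idle)
t=40: (idle)
t=41: (idle)

context switches = 20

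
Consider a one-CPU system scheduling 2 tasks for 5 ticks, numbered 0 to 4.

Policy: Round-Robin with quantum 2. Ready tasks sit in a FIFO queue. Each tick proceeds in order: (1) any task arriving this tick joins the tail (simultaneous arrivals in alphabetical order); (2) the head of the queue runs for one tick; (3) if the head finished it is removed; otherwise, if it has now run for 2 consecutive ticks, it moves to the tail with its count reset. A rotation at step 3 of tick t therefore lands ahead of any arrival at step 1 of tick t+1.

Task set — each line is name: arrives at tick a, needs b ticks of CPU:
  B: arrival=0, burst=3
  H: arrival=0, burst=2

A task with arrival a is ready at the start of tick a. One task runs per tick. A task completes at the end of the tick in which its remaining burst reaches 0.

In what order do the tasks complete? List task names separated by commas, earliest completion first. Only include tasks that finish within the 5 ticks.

completion order = H, B

t=0: queue=[B,H] q_used=0 → run B
t=1: queue=[B,H] q_used=1 → run B
t=2: queue=[H,B] q_used=0 → run H
t=3: queue=[H,B] q_used=1 → run H
t=4: queue=[B] q_used=0 → run B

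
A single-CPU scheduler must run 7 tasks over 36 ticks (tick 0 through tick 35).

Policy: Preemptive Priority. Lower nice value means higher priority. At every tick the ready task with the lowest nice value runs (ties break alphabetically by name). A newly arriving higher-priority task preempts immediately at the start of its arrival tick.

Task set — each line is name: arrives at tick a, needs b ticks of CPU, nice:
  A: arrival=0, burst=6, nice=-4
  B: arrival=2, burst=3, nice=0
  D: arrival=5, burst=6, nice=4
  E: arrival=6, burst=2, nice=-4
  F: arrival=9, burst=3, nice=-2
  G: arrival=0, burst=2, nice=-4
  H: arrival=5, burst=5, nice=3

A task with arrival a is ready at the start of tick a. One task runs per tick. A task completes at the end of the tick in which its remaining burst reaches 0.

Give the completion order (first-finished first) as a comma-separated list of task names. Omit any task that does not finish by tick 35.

completion order = A, E, G, F, B, H, D

t=0: ready={A,G} → run A
t=1: ready={A,G} → run A
t=2: ready={A,B,G} → run A
t=3: ready={A,B,G} → run A
t=4: ready={A,B,G} → run A
t=5: ready={A,B,D,G,H} → run A
t=6: ready={B,D,E,G,H} → run E
t=7: ready={B,D,E,G,H} → run E
t=8: ready={B,D,G,H} → run G
t=9: ready={B,D,F,G,H} → run G
t=10: ready={B,D,F,H} → run F
t=11: ready={B,D,F,H} → run F
t=12: ready={B,D,F,H} → run F
t=13: ready={B,D,H} → run B
t=14: ready={B,D,H} → run B
t=15: ready={B,D,H} → run B
t=16: ready={D,H} → run H
t=17: ready={D,H} → run H
t=18: ready={D,H} → run H
t=19: ready={D,H} → run H
t=20: ready={D,H} → run H
t=21: ready={D} → run D
t=22: ready={D} → run D
t=23: ready={D} → run D
t=24: ready={D} → run D
t=25: ready={D} → run D
t=26: ready={D} → run D
t=27: (idle)
t=28: (idle)
t=29: (idle)
t=30: (idle)
t=31: (idle)
t=32: (idle)
t=33: (idle)
t=34: (idle)
t=35: (idle)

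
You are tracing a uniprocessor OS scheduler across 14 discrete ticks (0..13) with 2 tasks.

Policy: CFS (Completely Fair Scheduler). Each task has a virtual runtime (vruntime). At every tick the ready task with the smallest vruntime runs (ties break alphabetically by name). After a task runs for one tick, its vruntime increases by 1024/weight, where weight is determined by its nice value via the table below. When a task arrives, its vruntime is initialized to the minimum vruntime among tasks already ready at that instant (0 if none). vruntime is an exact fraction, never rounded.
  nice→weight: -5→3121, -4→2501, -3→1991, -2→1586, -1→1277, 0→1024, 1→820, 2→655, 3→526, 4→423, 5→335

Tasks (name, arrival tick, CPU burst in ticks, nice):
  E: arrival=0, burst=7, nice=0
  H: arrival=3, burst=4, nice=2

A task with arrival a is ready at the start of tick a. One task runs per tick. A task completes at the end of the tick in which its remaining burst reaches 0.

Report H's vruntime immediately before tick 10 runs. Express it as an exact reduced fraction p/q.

vruntime(H, start of tick 10) = 5037/655

t=0: vr[E=0] → run E
t=1: vr[E=1] → run E
t=2: vr[E=2] → run E
t=3: vr[E=3 H=3] → run E
t=4: vr[E=4 H=3] → run H
t=5: vr[E=4 H=2989/655] → run E
t=6: vr[E=5 H=2989/655] → run H
t=7: vr[E=5 H=4013/655] → run E
t=8: vr[E=6 H=4013/655] → run E
t=9: vr[H=4013/655] → run H
t=10: vr[H=5037/655] → run H
t=11: (idle)
t=12: (idle)
t=13: (idle)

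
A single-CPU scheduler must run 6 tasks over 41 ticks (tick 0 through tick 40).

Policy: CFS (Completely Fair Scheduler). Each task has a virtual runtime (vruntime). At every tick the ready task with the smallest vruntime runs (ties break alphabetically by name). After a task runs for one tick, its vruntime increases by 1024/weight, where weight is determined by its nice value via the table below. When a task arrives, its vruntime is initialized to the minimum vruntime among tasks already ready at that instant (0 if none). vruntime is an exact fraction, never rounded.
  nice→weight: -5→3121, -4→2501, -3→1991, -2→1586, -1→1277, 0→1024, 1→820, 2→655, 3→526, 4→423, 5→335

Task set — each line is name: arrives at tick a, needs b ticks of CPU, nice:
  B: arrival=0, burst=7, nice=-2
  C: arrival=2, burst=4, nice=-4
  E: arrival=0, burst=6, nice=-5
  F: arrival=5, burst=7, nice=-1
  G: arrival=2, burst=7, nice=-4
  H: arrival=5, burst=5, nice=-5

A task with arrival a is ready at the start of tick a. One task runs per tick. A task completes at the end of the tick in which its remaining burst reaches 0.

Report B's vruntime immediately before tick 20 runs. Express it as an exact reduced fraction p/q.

vruntime(B, start of tick 20) = 1536/793

t=0: vr[B=0 E=0] → run B
t=1: vr[B=512/793 E=0] → run E
t=2: vr[B=512/793 C=1024/3121 E=1024/3121 G=1024/3121] → run C
t=3: vr[B=512/793 C=5756928/7805621 E=1024/3121 G=1024/3121] → run E
t=4: vr[B=512/793 C=5756928/7805621 E=2048/3121 G=1024/3121] → run G
t=5: vr[B=512/793 C=5756928/7805621 E=2048/3121 F=512/793 G=5756928/7805621 H=512/793] → run B
t=6: vr[B=1024/793 C=5756928/7805621 E=2048/3121 F=512/793 G=5756928/7805621 H=512/793] → run F
t=7: vr[B=1024/793 C=5756928/7805621 E=2048/3121 F=1465856/1012661 G=5756928/7805621 H=512/793] → run H
t=8: vr[B=1024/793 C=5756928/7805621 E=2048/3121 F=1465856/1012661 G=5756928/7805621 H=2409984/2474953] → run E
t=9: vr[B=1024/793 C=5756928/7805621 E=3072/3121 F=1465856/1012661 G=5756928/7805621 H=2409984/2474953] → run C
t=10: vr[B=1024/793 C=8952832/7805621 E=3072/3121 F=1465856/1012661 G=5756928/7805621 H=2409984/2474953] → run G
t=11: vr[B=1024/793 C=8952832/7805621 E=3072/3121 F=1465856/1012661 G=8952832/7805621 H=2409984/2474953] → run H
t=12: vr[B=1024/793 C=8952832/7805621 E=3072/3121 F=1465856/1012661 G=8952832/7805621 H=3222016/2474953] → run E
t=13: vr[B=1024/793 C=8952832/7805621 E=4096/3121 F=1465856/1012661 G=8952832/7805621 H=3222016/2474953] → run C
t=14: vr[B=1024/793 C=12148736/7805621 E=4096/3121 F=1465856/1012661 G=8952832/7805621 H=3222016/2474953] → run G
t=15: vr[B=1024/793 C=12148736/7805621 E=4096/3121 F=1465856/1012661 G=12148736/7805621 H=3222016/2474953] → run B
t=16: vr[B=1536/793 C=12148736/7805621 E=4096/3121 F=1465856/1012661 G=12148736/7805621 H=3222016/2474953] → run H
t=17: vr[B=1536/793 C=12148736/7805621 E=4096/3121 F=1465856/1012661 G=12148736/7805621 H=4034048/2474953] → run E
t=18: vr[B=1536/793 C=12148736/7805621 E=5120/3121 F=1465856/1012661 G=12148736/7805621 H=4034048/2474953] → run F
t=19: vr[B=1536/793 C=12148736/7805621 E=5120/3121 F=2277888/1012661 G=12148736/7805621 H=4034048/2474953] → run C
t=20: vr[B=1536/793 E=5120/3121 F=2277888/1012661 G=12148736/7805621 H=4034048/2474953] → run G
t=21: vr[B=1536/793 E=5120/3121 F=2277888/1012661 G=15344640/7805621 H=4034048/2474953] → run H
t=22: vr[B=1536/793 E=5120/3121 F=2277888/1012661 G=15344640/7805621 H=4846080/2474953] → run E
t=23: vr[B=1536/793 F=2277888/1012661 G=15344640/7805621 H=4846080/2474953] → run B
t=24: vr[B=2048/793 F=2277888/1012661 G=15344640/7805621 H=4846080/2474953] → run H
t=25: vr[B=2048/793 F=2277888/1012661 G=15344640/7805621] → run G
t=26: vr[B=2048/793 F=2277888/1012661 G=18540544/7805621] → run F
t=27: vr[B=2048/793 F=3089920/1012661 G=18540544/7805621] → run G
t=28: vr[B=2048/793 F=3089920/1012661 G=21736448/7805621] → run B
t=29: vr[B=2560/793 F=3089920/1012661 G=21736448/7805621] → run G
t=30: vr[B=2560/793 F=3089920/1012661] → run F
t=31: vr[B=2560/793 F=3901952/1012661] → run B
t=32: vr[B=3072/793 F=3901952/1012661] → run F
t=33: vr[B=3072/793 F=4713984/1012661] → run B
t=34: vr[F=4713984/1012661] → run F
t=35: vr[F=5526016/1012661] → run F
t=36: (idle)
t=37: (idle)
t=38: (idle)
t=39: (idle)
t=40: (idle)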